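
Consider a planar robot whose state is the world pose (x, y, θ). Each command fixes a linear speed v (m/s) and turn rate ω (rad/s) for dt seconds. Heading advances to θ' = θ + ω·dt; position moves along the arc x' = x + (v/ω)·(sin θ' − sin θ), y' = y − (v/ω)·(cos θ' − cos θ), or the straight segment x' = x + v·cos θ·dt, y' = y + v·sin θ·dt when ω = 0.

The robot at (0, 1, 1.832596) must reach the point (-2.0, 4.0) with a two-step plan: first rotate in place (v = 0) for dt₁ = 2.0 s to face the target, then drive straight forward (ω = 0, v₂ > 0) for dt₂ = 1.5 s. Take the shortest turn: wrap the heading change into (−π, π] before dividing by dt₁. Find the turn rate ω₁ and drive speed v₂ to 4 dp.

ω₁ = 0.1631, v₂ = 2.4037

heading to target = atan2(4−1, -2−0) = 2.1588
Δθ = wrap(2.1588 − 1.8326) = 0.3262; ω₁ = Δθ/dt₁ = 0.1631
distance = √((-2−0)² + (4−1)²) = 3.6056; v₂ = distance/dt₂ = 2.4037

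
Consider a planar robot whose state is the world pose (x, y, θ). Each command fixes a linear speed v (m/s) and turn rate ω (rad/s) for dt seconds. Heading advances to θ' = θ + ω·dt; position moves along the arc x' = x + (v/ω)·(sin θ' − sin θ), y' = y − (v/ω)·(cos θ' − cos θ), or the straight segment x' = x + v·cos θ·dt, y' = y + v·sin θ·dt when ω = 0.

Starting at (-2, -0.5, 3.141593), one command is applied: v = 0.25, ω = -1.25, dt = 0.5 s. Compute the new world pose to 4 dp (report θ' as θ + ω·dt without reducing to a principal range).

(-2.1170, -0.4622, 2.5166)

θ' = 3.1416 + -1.25·0.5 = 2.5166
R = v/ω = 0.25/-1.25 = -0.2000
x' = -2 + -0.2000·(sin 2.5166 − sin 3.1416) = -2.1170
y' = -0.5 − -0.2000·(cos 2.5166 − cos 3.1416) = -0.4622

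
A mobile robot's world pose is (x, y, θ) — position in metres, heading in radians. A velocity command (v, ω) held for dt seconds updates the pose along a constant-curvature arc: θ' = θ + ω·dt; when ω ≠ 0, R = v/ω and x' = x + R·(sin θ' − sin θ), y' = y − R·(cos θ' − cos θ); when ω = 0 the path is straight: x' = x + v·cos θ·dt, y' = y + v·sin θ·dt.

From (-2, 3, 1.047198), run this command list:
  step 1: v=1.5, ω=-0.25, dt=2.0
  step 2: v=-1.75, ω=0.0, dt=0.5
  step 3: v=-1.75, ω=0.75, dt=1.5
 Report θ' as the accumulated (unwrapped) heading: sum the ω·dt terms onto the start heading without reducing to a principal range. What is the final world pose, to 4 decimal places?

(-1.7802, 2.4398, 1.6722)

step 1: θ'=0.5472 (R=-6.0000) → pose (0.0744, 5.1239, 0.5472)
step 2: θ'=0.5472 (straight) → pose (-0.6729, 4.6687, 0.5472)
step 3: θ'=1.6722 (R=-2.3333) → pose (-1.7802, 2.4398, 1.6722)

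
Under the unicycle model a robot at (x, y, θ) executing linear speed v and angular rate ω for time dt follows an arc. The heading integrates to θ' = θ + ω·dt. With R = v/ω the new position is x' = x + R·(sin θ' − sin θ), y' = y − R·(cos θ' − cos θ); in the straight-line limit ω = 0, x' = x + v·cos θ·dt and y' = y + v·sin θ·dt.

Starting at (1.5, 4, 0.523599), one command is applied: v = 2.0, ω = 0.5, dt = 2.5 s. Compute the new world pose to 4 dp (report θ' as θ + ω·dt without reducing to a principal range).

θ' = 0.5236 + 0.5·2.5 = 1.7736
R = v/ω = 2.0/0.5 = 4.0000
x' = 1.5 + 4.0000·(sin 1.7736 − sin 0.5236) = 3.4180
y' = 4 − 4.0000·(cos 1.7736 − cos 0.5236) = 8.2698

(3.4180, 8.2698, 1.7736)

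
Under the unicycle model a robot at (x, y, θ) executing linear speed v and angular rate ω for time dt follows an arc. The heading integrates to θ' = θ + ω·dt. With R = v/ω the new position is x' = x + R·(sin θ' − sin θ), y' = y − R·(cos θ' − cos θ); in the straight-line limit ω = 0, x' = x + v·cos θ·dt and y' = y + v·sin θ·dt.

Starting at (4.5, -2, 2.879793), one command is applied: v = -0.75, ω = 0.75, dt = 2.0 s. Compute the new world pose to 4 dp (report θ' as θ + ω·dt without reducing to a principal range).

(5.7040, -1.3606, 4.3798)

θ' = 2.8798 + 0.75·2.0 = 4.3798
R = v/ω = -0.75/0.75 = -1.0000
x' = 4.5 + -1.0000·(sin 4.3798 − sin 2.8798) = 5.7040
y' = -2 − -1.0000·(cos 4.3798 − cos 2.8798) = -1.3606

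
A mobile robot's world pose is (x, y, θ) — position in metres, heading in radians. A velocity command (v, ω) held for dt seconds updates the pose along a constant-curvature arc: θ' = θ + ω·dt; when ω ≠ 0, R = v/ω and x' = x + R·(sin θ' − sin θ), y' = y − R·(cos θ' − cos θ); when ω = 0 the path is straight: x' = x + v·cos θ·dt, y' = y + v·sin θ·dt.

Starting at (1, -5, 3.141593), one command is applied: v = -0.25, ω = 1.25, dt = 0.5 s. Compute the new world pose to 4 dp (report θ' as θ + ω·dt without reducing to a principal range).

(1.1170, -4.9622, 3.7666)

θ' = 3.1416 + 1.25·0.5 = 3.7666
R = v/ω = -0.25/1.25 = -0.2000
x' = 1 + -0.2000·(sin 3.7666 − sin 3.1416) = 1.1170
y' = -5 − -0.2000·(cos 3.7666 − cos 3.1416) = -4.9622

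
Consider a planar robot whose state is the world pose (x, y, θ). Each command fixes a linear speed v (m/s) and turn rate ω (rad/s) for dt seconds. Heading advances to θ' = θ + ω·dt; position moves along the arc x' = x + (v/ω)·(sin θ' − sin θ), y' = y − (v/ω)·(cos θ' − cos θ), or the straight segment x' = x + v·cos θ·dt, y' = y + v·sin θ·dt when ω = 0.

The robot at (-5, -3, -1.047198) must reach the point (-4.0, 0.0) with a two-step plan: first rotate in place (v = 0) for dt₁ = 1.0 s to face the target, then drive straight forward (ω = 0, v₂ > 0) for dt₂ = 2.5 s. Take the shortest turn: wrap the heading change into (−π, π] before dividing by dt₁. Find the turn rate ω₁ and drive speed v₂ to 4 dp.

heading to target = atan2(0−-3, -4−-5) = 1.2490
Δθ = wrap(1.2490 − -1.0472) = 2.2962; ω₁ = Δθ/dt₁ = 2.2962
distance = √((-4−-5)² + (0−-3)²) = 3.1623; v₂ = distance/dt₂ = 1.2649

ω₁ = 2.2962, v₂ = 1.2649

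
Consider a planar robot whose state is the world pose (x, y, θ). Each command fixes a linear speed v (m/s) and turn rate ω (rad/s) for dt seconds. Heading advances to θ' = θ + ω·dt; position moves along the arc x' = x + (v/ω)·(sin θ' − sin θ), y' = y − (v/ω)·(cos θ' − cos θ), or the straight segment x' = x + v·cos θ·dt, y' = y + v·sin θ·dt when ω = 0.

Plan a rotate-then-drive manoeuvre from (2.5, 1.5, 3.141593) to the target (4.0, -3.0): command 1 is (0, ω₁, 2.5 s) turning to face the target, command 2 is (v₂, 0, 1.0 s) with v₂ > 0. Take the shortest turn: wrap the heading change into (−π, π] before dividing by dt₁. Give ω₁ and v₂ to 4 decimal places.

heading to target = atan2(-3−1.5, 4−2.5) = -1.2490
Δθ = wrap(-1.2490 − 3.1416) = 1.8925; ω₁ = Δθ/dt₁ = 0.7570
distance = √((4−2.5)² + (-3−1.5)²) = 4.7434; v₂ = distance/dt₂ = 4.7434

ω₁ = 0.7570, v₂ = 4.7434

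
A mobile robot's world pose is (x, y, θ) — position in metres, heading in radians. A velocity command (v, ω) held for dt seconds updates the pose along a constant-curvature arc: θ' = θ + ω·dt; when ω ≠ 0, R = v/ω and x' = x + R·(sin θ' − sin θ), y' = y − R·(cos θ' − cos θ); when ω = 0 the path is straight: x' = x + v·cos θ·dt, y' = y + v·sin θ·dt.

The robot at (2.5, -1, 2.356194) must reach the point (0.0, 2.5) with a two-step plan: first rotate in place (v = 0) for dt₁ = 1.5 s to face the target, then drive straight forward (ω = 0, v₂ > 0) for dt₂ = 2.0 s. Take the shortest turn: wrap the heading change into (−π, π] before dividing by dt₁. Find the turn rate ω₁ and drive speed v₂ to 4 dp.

ω₁ = -0.1101, v₂ = 2.1506

heading to target = atan2(2.5−-1, 0−2.5) = 2.1910
Δθ = wrap(2.1910 − 2.3562) = -0.1651; ω₁ = Δθ/dt₁ = -0.1101
distance = √((0−2.5)² + (2.5−-1)²) = 4.3012; v₂ = distance/dt₂ = 2.1506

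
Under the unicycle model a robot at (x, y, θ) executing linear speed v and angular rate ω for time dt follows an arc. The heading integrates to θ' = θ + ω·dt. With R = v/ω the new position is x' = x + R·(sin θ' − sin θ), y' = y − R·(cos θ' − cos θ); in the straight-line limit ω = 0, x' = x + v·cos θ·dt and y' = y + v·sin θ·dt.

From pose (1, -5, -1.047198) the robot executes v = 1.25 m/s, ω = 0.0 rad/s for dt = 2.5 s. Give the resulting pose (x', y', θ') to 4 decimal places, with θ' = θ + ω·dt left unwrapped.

(2.5625, -7.7063, -1.0472)

θ' = -1.0472 + 0.0·2.5 = -1.0472
ω = 0 → straight: x' = 1 + 1.25·cos(-1.0472)·2.5 = 2.5625
y' = -5 + 1.25·sin(-1.0472)·2.5 = -7.7063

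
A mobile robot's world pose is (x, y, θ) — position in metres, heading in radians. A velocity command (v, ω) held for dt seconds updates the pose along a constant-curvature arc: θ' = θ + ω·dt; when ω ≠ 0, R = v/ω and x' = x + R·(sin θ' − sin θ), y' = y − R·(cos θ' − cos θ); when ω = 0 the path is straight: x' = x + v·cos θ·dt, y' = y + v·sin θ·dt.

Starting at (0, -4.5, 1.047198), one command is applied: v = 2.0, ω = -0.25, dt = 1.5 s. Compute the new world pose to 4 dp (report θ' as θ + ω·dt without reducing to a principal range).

θ' = 1.0472 + -0.25·1.5 = 0.6722
R = v/ω = 2.0/-0.25 = -8.0000
x' = 0 + -8.0000·(sin 0.6722 − sin 1.0472) = 1.9465
y' = -4.5 − -8.0000·(cos 0.6722 − cos 1.0472) = -2.2404

(1.9465, -2.2404, 0.6722)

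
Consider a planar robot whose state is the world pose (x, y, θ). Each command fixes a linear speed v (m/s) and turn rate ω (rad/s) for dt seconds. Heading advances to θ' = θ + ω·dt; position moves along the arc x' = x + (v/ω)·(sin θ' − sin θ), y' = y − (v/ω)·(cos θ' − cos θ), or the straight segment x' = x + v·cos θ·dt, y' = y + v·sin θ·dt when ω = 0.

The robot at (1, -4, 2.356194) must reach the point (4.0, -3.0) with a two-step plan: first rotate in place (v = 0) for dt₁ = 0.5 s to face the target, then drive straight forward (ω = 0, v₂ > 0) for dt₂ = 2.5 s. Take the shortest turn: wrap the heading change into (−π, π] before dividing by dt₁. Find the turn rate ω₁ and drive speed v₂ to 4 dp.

ω₁ = -4.0689, v₂ = 1.2649

heading to target = atan2(-3−-4, 4−1) = 0.3218
Δθ = wrap(0.3218 − 2.3562) = -2.0344; ω₁ = Δθ/dt₁ = -4.0689
distance = √((4−1)² + (-3−-4)²) = 3.1623; v₂ = distance/dt₂ = 1.2649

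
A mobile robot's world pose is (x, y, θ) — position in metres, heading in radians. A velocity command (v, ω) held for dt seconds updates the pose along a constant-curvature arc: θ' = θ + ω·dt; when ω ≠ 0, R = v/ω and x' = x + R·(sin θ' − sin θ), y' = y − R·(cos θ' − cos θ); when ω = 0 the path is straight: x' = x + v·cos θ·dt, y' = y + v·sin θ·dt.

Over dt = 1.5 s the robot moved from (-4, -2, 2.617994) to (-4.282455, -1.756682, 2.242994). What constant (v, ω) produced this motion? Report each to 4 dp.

Δθ = 2.242994 − 2.617994 = -0.375000
ω = Δθ/dt = -0.375000/1.5 = -0.2500
R = Δx/(sin θ' − sin θ) = -1.0000
v = R·ω = -1.0000·-0.2500 = 0.2500

v = 0.2500, ω = -0.2500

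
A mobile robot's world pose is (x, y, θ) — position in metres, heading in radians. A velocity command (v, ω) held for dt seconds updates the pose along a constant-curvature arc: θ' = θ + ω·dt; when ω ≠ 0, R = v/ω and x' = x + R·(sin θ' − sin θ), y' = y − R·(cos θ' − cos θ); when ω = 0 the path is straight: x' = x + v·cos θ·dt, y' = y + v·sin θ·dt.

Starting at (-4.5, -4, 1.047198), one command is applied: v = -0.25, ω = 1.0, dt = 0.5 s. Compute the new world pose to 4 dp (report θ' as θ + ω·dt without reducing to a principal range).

(-4.5334, -4.1191, 1.5472)

θ' = 1.0472 + 1.0·0.5 = 1.5472
R = v/ω = -0.25/1.0 = -0.2500
x' = -4.5 + -0.2500·(sin 1.5472 − sin 1.0472) = -4.5334
y' = -4 − -0.2500·(cos 1.5472 − cos 1.0472) = -4.1191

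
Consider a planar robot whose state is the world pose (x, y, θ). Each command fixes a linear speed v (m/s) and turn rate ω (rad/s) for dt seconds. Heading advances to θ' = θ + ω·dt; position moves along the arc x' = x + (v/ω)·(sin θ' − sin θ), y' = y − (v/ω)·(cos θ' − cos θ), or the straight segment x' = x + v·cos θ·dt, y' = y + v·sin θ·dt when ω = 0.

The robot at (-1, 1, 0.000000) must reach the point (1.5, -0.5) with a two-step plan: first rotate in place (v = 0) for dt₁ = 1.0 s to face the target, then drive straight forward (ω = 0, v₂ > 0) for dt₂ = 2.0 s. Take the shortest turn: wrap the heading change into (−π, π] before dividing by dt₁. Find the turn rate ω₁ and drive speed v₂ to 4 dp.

heading to target = atan2(-0.5−1, 1.5−-1) = -0.5404
Δθ = wrap(-0.5404 − 0.0000) = -0.5404; ω₁ = Δθ/dt₁ = -0.5404
distance = √((1.5−-1)² + (-0.5−1)²) = 2.9155; v₂ = distance/dt₂ = 1.4577

ω₁ = -0.5404, v₂ = 1.4577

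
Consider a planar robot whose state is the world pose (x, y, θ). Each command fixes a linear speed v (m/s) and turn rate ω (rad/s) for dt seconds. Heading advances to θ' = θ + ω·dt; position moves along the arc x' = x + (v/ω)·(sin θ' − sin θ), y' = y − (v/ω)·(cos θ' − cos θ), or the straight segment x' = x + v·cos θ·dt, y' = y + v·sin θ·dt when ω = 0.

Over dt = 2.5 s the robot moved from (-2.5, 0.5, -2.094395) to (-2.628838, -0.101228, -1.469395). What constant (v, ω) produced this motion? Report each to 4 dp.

v = 0.2500, ω = 0.2500

Δθ = -1.469395 − -2.094395 = 0.625000
ω = Δθ/dt = 0.625000/2.5 = 0.2500
R = −Δy/(cos θ' − cos θ) = 1.0000
v = R·ω = 1.0000·0.2500 = 0.2500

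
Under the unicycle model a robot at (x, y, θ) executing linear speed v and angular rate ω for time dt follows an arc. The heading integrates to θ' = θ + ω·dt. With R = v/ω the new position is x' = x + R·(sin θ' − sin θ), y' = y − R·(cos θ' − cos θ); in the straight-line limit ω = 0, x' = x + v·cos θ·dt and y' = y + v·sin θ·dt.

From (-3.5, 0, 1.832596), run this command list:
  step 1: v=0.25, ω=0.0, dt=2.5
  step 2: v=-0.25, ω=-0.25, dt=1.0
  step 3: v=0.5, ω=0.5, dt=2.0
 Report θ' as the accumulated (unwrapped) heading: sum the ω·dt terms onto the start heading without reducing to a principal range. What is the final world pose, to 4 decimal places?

(-4.0974, 1.1927, 2.5826)

step 1: θ'=1.8326 (straight) → pose (-3.6618, 0.6037, 1.8326)
step 2: θ'=1.5826 (R=1.0000) → pose (-3.6278, 0.3567, 1.5826)
step 3: θ'=2.5826 (R=1.0000) → pose (-4.0974, 1.1927, 2.5826)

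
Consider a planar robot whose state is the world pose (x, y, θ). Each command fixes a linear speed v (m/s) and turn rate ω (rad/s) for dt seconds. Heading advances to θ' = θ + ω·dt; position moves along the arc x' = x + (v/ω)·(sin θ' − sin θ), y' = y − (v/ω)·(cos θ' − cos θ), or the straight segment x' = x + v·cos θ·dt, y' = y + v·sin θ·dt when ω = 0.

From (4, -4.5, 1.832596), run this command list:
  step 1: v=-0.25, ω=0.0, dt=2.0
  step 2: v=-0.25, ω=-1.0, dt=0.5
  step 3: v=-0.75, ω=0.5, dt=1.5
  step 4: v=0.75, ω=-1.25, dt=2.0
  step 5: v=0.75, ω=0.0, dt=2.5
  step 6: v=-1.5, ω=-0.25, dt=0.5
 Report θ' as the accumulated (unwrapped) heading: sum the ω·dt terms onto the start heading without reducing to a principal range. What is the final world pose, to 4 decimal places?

(6.0962, -5.7669, -0.5424)

step 1: θ'=1.8326 (straight) → pose (4.1294, -4.9830, 1.8326)
step 2: θ'=1.3326 (R=0.2500) → pose (4.1309, -5.1067, 1.3326)
step 3: θ'=2.0826 (R=-1.5000) → pose (4.2807, -6.1952, 2.0826)
step 4: θ'=-0.4174 (R=-0.6000) → pose (5.0471, -5.3529, -0.4174)
step 5: θ'=-0.4174 (straight) → pose (6.7611, -6.1130, -0.4174)
step 6: θ'=-0.5424 (R=6.0000) → pose (6.0962, -5.7669, -0.5424)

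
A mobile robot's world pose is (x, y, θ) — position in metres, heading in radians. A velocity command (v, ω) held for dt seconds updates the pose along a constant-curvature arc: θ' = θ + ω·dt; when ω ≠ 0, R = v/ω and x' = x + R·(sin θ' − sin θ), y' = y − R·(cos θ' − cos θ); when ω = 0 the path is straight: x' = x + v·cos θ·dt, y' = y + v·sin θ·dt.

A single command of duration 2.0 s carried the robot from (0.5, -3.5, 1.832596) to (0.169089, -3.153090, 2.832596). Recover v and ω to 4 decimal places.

Δθ = 2.832596 − 1.832596 = 1.000000
ω = Δθ/dt = 1.000000/2.0 = 0.5000
R = −Δy/(cos θ' − cos θ) = 0.5000
v = R·ω = 0.5000·0.5000 = 0.2500

v = 0.2500, ω = 0.5000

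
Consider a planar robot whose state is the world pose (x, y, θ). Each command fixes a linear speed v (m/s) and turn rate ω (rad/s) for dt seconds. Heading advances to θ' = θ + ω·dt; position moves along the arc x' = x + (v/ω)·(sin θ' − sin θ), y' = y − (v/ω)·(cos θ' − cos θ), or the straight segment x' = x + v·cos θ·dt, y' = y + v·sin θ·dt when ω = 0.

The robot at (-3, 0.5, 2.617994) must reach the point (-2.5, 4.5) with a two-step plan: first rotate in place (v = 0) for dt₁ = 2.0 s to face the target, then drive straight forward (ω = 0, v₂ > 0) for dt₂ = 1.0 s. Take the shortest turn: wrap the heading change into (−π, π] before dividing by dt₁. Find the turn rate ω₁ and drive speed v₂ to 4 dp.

heading to target = atan2(4.5−0.5, -2.5−-3) = 1.4464
Δθ = wrap(1.4464 − 2.6180) = -1.1716; ω₁ = Δθ/dt₁ = -0.5858
distance = √((-2.5−-3)² + (4.5−0.5)²) = 4.0311; v₂ = distance/dt₂ = 4.0311

ω₁ = -0.5858, v₂ = 4.0311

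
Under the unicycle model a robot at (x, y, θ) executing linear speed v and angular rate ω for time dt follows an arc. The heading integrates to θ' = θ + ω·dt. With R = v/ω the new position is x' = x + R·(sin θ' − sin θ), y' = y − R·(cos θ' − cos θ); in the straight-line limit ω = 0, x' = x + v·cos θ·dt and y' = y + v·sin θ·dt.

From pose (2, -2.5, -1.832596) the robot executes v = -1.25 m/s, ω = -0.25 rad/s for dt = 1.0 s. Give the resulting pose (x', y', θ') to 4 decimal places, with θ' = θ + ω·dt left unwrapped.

θ' = -1.8326 + -0.25·1.0 = -2.0826
R = v/ω = -1.25/-0.25 = 5.0000
x' = 2 + 5.0000·(sin -2.0826 − sin -1.8326) = 2.4703
y' = -2.5 − 5.0000·(cos -2.0826 − cos -1.8326) = -1.3454

(2.4703, -1.3454, -2.0826)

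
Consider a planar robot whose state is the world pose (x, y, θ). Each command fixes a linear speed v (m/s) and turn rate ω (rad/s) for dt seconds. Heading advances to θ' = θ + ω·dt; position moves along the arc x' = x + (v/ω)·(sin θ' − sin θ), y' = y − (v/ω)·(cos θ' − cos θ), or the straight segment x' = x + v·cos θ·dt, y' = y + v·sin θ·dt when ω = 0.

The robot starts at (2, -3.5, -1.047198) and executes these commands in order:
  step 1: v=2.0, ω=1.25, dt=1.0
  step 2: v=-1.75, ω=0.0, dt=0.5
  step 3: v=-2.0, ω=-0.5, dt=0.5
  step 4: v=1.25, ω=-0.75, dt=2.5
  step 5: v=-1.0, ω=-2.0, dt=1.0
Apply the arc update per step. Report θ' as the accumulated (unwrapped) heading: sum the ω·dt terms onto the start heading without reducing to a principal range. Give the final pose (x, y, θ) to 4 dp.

step 1: θ'=0.2028 (R=1.6000) → pose (3.7079, -4.2672, 0.2028)
step 2: θ'=0.2028 (straight) → pose (2.8508, -4.4434, 0.2028)
step 3: θ'=-0.0472 (R=4.0000) → pose (1.8565, -4.5210, -0.0472)
step 4: θ'=-1.9222 (R=-1.6667) → pose (3.3426, -6.7595, -1.9222)
step 5: θ'=-3.9222 (R=0.5000) → pose (4.1639, -6.5763, -3.9222)

(4.1639, -6.5763, -3.9222)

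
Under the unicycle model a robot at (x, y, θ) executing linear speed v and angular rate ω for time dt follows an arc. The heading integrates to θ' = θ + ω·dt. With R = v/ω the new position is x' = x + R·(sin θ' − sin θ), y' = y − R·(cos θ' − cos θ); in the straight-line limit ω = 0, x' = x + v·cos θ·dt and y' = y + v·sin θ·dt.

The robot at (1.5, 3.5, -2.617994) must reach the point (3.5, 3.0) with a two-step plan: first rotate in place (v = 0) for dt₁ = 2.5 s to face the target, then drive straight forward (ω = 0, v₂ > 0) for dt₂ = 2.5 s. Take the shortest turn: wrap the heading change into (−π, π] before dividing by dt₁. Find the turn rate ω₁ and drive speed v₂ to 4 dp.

ω₁ = 0.9492, v₂ = 0.8246

heading to target = atan2(3−3.5, 3.5−1.5) = -0.2450
Δθ = wrap(-0.2450 − -2.6180) = 2.3730; ω₁ = Δθ/dt₁ = 0.9492
distance = √((3.5−1.5)² + (3−3.5)²) = 2.0616; v₂ = distance/dt₂ = 0.8246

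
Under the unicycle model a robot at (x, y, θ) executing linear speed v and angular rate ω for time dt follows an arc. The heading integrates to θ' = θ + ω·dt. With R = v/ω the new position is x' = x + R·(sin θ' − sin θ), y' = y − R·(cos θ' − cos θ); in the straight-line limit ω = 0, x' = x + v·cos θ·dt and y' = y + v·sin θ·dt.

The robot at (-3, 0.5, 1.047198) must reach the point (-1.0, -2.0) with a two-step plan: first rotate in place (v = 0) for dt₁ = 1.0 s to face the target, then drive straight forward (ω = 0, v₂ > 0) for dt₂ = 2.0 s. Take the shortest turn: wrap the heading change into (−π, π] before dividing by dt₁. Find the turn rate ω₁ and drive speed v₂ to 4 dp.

heading to target = atan2(-2−0.5, -1−-3) = -0.8961
Δθ = wrap(-0.8961 − 1.0472) = -1.9433; ω₁ = Δθ/dt₁ = -1.9433
distance = √((-1−-3)² + (-2−0.5)²) = 3.2016; v₂ = distance/dt₂ = 1.6008

ω₁ = -1.9433, v₂ = 1.6008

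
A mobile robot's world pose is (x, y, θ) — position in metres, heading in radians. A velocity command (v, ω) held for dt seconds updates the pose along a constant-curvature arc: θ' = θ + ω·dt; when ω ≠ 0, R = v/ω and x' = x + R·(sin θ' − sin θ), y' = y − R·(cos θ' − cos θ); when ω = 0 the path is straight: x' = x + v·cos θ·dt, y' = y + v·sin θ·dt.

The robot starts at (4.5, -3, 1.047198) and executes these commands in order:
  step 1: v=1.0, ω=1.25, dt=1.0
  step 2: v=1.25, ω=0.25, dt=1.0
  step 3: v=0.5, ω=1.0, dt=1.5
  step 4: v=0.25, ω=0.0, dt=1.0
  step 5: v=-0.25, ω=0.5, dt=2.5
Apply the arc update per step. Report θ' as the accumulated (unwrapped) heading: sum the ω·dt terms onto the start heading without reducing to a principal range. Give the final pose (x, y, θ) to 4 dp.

step 1: θ'=2.2972 (R=0.8000) → pose (4.4052, -2.0687, 2.2972)
step 2: θ'=2.5472 (R=5.0000) → pose (3.4674, -1.2471, 2.5472)
step 3: θ'=4.0472 (R=0.5000) → pose (2.7940, -1.3528, 4.0472)
step 4: θ'=4.0472 (straight) → pose (2.6397, -1.5495, 4.0472)
step 5: θ'=5.2972 (R=-0.5000) → pose (2.6632, -0.9648, 5.2972)

(2.6632, -0.9648, 5.2972)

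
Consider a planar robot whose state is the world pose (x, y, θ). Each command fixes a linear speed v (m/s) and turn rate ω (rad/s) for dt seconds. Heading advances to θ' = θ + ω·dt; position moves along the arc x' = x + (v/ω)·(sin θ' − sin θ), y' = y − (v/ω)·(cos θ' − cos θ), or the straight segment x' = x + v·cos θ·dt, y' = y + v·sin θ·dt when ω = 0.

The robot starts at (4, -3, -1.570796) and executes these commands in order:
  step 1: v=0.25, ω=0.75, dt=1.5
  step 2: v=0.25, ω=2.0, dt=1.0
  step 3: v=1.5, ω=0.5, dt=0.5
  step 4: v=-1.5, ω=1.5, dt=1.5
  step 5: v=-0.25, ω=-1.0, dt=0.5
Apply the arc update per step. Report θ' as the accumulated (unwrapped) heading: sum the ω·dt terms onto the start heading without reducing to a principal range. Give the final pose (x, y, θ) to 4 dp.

(6.1491, -2.7507, 3.5542)

step 1: θ'=-0.4458 (R=0.3333) → pose (4.1896, -3.3008, -0.4458)
step 2: θ'=1.5542 (R=0.1250) → pose (4.3685, -3.1900, 1.5542)
step 3: θ'=1.8042 (R=3.0000) → pose (4.2876, -2.4464, 1.8042)
step 4: θ'=4.0542 (R=-1.0000) → pose (6.0515, -2.8268, 4.0542)
step 5: θ'=3.5542 (R=0.2500) → pose (6.1491, -2.7507, 3.5542)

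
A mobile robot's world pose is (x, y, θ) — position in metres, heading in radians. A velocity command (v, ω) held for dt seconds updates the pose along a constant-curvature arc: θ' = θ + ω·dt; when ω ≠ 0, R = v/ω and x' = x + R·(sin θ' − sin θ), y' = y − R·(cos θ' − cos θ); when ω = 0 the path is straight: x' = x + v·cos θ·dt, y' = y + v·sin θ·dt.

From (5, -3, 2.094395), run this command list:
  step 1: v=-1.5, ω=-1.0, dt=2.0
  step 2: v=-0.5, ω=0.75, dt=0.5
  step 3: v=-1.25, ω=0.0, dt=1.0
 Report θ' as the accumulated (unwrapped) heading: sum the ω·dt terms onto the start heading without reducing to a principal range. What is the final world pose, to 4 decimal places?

step 1: θ'=0.0944 (R=1.5000) → pose (3.8423, -5.2433, 0.0944)
step 2: θ'=0.4694 (R=-0.6667) → pose (3.6036, -5.3125, 0.4694)
step 3: θ'=0.4694 (straight) → pose (2.4888, -5.8779, 0.4694)

(2.4888, -5.8779, 0.4694)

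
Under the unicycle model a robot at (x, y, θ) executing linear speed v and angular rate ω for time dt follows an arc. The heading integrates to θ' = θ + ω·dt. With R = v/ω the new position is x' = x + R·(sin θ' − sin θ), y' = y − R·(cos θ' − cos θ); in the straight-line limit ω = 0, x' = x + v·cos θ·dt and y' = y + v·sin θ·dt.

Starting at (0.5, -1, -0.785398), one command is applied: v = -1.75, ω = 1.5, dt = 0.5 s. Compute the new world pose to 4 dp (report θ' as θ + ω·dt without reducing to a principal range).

θ' = -0.7854 + 1.5·0.5 = -0.0354
R = v/ω = -1.75/1.5 = -1.1667
x' = 0.5 + -1.1667·(sin -0.0354 − sin -0.7854) = -0.2837
y' = -1 − -1.1667·(cos -0.0354 − cos -0.7854) = -0.6590

(-0.2837, -0.6590, -0.0354)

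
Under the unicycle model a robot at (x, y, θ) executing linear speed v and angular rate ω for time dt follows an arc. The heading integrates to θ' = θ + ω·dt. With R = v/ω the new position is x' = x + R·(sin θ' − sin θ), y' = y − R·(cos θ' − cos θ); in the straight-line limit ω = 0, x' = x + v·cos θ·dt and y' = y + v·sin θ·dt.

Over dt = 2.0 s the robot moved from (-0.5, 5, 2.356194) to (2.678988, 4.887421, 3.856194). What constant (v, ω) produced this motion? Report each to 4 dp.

v = -1.7500, ω = 0.7500

Δθ = 3.856194 − 2.356194 = 1.500000
ω = Δθ/dt = 1.500000/2.0 = 0.7500
R = Δx/(sin θ' − sin θ) = -2.3333
v = R·ω = -2.3333·0.7500 = -1.7500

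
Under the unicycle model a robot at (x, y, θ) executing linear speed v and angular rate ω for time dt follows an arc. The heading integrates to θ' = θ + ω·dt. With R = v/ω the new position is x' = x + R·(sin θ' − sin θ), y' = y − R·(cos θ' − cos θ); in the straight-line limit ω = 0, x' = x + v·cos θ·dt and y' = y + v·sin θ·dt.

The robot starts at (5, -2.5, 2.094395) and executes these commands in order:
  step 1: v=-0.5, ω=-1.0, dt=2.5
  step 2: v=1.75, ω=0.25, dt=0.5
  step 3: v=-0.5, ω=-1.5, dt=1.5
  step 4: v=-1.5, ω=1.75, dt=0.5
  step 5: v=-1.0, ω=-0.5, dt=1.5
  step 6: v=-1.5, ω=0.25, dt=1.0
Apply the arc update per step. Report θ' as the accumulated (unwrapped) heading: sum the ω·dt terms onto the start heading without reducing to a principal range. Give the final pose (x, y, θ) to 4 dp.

step 1: θ'=-0.4056 (R=0.5000) → pose (4.3697, -3.2094, -0.4056)
step 2: θ'=-0.2806 (R=7.0000) → pose (5.1932, -3.5036, -0.2806)
step 3: θ'=-2.5306 (R=0.3333) → pose (5.0943, -2.9103, -2.5306)
step 4: θ'=-1.6556 (R=-0.8571) → pose (5.4566, -2.2808, -1.6556)
step 5: θ'=-2.4056 (R=2.0000) → pose (6.1068, -0.9679, -2.4056)
step 6: θ'=-2.1556 (R=-6.0000) → pose (7.0818, 0.1669, -2.1556)

(7.0818, 0.1669, -2.1556)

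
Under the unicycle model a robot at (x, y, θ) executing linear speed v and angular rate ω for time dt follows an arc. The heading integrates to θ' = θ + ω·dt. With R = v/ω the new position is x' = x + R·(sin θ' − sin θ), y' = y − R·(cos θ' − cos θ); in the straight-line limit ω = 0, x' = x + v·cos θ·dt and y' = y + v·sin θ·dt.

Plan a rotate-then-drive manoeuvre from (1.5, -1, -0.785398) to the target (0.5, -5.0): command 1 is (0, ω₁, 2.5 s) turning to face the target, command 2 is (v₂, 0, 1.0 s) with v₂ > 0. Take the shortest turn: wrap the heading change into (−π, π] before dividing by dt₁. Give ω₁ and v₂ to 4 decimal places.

ω₁ = -0.4122, v₂ = 4.1231

heading to target = atan2(-5−-1, 0.5−1.5) = -1.8158
Δθ = wrap(-1.8158 − -0.7854) = -1.0304; ω₁ = Δθ/dt₁ = -0.4122
distance = √((0.5−1.5)² + (-5−-1)²) = 4.1231; v₂ = distance/dt₂ = 4.1231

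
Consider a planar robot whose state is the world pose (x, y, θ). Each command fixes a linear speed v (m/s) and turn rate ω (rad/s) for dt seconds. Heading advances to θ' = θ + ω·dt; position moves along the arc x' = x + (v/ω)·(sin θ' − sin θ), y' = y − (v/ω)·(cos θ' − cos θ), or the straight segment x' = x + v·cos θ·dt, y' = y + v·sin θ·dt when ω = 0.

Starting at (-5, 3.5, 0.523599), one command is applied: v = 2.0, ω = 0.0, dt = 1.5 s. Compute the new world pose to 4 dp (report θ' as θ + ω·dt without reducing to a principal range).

(-2.4019, 5.0000, 0.5236)

θ' = 0.5236 + 0.0·1.5 = 0.5236
ω = 0 → straight: x' = -5 + 2.0·cos(0.5236)·1.5 = -2.4019
y' = 3.5 + 2.0·sin(0.5236)·1.5 = 5.0000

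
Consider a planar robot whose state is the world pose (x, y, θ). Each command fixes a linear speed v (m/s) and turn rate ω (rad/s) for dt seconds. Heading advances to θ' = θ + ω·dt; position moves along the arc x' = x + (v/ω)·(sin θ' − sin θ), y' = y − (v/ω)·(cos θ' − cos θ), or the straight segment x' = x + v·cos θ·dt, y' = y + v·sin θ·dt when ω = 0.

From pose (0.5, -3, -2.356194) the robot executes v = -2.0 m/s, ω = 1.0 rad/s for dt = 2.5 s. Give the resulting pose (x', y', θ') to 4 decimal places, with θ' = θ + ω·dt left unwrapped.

(-1.2008, 0.3936, 0.1438)

θ' = -2.3562 + 1.0·2.5 = 0.1438
R = v/ω = -2.0/1.0 = -2.0000
x' = 0.5 + -2.0000·(sin 0.1438 − sin -2.3562) = -1.2008
y' = -3 − -2.0000·(cos 0.1438 − cos -2.3562) = 0.3936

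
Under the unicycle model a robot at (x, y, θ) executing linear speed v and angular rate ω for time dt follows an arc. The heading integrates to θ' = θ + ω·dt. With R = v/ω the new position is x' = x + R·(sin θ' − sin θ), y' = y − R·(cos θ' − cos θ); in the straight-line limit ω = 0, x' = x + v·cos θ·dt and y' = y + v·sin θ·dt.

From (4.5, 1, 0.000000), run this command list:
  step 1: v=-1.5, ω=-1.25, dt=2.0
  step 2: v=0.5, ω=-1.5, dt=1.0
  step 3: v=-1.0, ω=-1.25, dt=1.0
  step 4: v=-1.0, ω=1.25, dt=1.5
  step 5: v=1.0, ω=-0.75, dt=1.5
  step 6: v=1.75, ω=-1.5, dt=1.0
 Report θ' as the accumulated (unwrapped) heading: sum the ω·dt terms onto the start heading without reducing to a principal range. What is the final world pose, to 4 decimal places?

(3.7334, 3.4722, -6.0000)

step 1: θ'=-2.5000 (R=1.2000) → pose (3.7818, 3.1614, -2.5000)
step 2: θ'=-4.0000 (R=-0.3333) → pose (3.3301, 3.2105, -4.0000)
step 3: θ'=-5.2500 (R=0.8000) → pose (3.4118, 2.2780, -5.2500)
step 4: θ'=-3.3750 (R=-0.8000) → pose (3.9139, 1.0900, -3.3750)
step 5: θ'=-4.5000 (R=-1.3333) → pose (2.9189, 2.1061, -4.5000)
step 6: θ'=-6.0000 (R=-1.1667) → pose (3.7334, 3.4722, -6.0000)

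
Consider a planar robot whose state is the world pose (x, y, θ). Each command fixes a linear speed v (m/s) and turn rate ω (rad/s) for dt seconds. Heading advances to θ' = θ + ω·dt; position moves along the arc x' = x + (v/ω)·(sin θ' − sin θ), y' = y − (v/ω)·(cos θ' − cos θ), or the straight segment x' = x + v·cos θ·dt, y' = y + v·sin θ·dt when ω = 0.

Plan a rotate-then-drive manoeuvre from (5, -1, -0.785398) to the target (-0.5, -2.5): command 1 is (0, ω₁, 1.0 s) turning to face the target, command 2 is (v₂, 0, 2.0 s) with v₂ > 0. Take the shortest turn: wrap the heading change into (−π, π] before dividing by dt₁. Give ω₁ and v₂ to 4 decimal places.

ω₁ = -2.0899, v₂ = 2.8504

heading to target = atan2(-2.5−-1, -0.5−5) = -2.8753
Δθ = wrap(-2.8753 − -0.7854) = -2.0899; ω₁ = Δθ/dt₁ = -2.0899
distance = √((-0.5−5)² + (-2.5−-1)²) = 5.7009; v₂ = distance/dt₂ = 2.8504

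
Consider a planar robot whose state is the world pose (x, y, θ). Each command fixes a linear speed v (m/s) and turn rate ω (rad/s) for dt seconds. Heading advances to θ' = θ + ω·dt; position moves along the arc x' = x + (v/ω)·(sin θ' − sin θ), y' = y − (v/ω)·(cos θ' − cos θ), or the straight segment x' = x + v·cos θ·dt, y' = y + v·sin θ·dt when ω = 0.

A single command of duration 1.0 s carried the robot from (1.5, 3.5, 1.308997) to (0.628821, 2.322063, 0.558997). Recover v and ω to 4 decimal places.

v = -1.5000, ω = -0.7500

Δθ = 0.558997 − 1.308997 = -0.750000
ω = Δθ/dt = -0.750000/1.0 = -0.7500
R = −Δy/(cos θ' − cos θ) = 2.0000
v = R·ω = 2.0000·-0.7500 = -1.5000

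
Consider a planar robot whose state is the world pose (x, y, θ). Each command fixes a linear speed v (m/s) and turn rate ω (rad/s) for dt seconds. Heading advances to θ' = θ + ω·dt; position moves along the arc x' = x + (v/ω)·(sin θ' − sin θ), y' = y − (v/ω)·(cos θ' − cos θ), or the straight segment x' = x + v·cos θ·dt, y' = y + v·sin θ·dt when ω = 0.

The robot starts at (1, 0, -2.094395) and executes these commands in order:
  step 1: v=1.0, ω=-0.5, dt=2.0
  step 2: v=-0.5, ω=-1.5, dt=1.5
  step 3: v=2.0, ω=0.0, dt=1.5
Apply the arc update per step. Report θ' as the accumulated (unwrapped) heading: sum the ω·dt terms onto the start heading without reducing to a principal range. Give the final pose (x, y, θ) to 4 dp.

(1.4193, 0.8929, -5.3444)

step 1: θ'=-3.0944 (R=-2.0000) → pose (-0.6377, -0.9978, -3.0944)
step 2: θ'=-5.3444 (R=0.3333) → pose (-0.3530, -1.5277, -5.3444)
step 3: θ'=-5.3444 (straight) → pose (1.4193, 0.8929, -5.3444)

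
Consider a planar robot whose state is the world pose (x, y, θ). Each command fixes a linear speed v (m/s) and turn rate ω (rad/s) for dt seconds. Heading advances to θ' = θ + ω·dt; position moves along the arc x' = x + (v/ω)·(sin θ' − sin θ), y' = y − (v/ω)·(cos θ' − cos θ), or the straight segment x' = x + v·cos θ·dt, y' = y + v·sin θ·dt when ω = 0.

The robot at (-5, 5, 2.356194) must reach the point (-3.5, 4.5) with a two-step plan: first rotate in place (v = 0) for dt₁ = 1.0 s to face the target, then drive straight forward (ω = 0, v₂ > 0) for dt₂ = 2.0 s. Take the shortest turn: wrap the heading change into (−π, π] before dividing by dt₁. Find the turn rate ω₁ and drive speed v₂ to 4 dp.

heading to target = atan2(4.5−5, -3.5−-5) = -0.3218
Δθ = wrap(-0.3218 − 2.3562) = -2.6779; ω₁ = Δθ/dt₁ = -2.6779
distance = √((-3.5−-5)² + (4.5−5)²) = 1.5811; v₂ = distance/dt₂ = 0.7906

ω₁ = -2.6779, v₂ = 0.7906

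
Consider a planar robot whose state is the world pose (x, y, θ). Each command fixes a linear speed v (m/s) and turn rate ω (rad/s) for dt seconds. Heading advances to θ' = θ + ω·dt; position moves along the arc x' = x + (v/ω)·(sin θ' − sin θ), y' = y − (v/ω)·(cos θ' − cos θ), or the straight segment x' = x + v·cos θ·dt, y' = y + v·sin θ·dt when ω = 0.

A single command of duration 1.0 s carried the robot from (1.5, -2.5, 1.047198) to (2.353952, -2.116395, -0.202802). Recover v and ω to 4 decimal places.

Δθ = -0.202802 − 1.047198 = -1.250000
ω = Δθ/dt = -1.250000/1.0 = -1.2500
R = Δx/(sin θ' − sin θ) = -0.8000
v = R·ω = -0.8000·-1.2500 = 1.0000

v = 1.0000, ω = -1.2500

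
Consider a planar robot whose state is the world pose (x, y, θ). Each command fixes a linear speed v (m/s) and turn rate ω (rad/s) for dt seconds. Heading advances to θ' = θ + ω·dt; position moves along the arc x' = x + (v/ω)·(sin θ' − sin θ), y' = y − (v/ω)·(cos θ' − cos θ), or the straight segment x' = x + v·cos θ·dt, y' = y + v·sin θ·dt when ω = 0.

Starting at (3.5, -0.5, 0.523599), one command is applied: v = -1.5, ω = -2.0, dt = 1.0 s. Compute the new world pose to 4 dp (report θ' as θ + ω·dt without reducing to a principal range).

θ' = 0.5236 + -2.0·1.0 = -1.4764
R = v/ω = -1.5/-2.0 = 0.7500
x' = 3.5 + 0.7500·(sin -1.4764 − sin 0.5236) = 2.3783
y' = -0.5 − 0.7500·(cos -1.4764 − cos 0.5236) = 0.0788

(2.3783, 0.0788, -1.4764)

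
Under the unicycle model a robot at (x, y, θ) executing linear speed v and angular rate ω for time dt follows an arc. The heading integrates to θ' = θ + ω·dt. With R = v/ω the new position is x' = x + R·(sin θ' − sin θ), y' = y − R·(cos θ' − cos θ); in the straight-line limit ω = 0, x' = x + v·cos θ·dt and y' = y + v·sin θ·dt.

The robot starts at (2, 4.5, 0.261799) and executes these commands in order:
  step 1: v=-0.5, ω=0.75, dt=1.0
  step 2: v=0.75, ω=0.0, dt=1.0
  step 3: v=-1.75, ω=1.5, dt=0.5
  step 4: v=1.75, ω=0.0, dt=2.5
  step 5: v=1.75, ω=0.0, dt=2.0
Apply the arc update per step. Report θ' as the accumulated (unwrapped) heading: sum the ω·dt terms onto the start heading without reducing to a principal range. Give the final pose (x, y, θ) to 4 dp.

step 1: θ'=1.0118 (R=-0.6667) → pose (1.6074, 4.2096, 1.0118)
step 2: θ'=1.0118 (straight) → pose (2.0051, 4.8454, 1.0118)
step 3: θ'=1.7618 (R=-1.1667) → pose (1.8487, 4.0052, 1.7618)
step 4: θ'=1.7618 (straight) → pose (1.0182, 8.3007, 1.7618)
step 5: θ'=1.7618 (straight) → pose (0.3537, 11.7370, 1.7618)

(0.3537, 11.7370, 1.7618)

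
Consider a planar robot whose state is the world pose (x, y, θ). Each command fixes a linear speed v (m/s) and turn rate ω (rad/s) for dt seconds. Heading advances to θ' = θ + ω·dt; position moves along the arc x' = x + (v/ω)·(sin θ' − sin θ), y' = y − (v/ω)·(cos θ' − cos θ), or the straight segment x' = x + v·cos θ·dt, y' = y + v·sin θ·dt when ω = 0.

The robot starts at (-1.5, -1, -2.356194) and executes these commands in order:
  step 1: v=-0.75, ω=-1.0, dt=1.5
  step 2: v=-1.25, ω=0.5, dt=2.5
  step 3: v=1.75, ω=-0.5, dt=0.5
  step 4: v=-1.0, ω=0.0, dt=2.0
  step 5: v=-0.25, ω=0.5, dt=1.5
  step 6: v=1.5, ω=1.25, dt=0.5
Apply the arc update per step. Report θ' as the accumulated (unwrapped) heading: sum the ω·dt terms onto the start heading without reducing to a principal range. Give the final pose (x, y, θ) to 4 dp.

step 1: θ'=-3.8562 (R=0.7500) → pose (-0.4782, -0.9638, -3.8562)
step 2: θ'=-2.6062 (R=-2.5000) → pose (2.4356, -1.2256, -2.6062)
step 3: θ'=-2.8562 (R=-3.5000) → pose (1.6353, -1.5738, -2.8562)
step 4: θ'=-2.8562 (straight) → pose (3.5544, -1.0107, -2.8562)
step 5: θ'=-2.1062 (R=-0.5000) → pose (3.8437, -0.7860, -2.1062)
step 6: θ'=-1.4812 (R=1.2000) → pose (3.6806, -1.5056, -1.4812)

(3.6806, -1.5056, -1.4812)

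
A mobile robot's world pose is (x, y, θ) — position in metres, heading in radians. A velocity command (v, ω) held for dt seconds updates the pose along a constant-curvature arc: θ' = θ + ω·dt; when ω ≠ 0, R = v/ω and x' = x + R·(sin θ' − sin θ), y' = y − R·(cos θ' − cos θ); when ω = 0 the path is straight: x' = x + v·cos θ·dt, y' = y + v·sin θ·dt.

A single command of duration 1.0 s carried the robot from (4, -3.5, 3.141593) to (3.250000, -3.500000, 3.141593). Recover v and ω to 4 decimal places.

v = 0.7500, ω = 0.0000

Δθ = 3.141593 − 3.141593 = 0.000000
ω = Δθ/dt = 0.000000/1.0 = 0.0000
ω = 0 → v = (Δx·cos θ + Δy·sin θ)/dt = 0.7500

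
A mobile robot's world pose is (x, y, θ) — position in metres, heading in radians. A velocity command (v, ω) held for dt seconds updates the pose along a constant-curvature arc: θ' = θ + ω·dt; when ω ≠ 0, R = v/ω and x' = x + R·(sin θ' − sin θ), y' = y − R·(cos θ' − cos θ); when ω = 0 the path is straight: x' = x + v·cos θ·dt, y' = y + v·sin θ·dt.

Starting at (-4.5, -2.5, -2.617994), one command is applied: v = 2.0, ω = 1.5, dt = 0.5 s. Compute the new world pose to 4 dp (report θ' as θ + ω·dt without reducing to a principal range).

(-5.1082, -3.2642, -1.8680)

θ' = -2.6180 + 1.5·0.5 = -1.8680
R = v/ω = 2.0/1.5 = 1.3333
x' = -4.5 + 1.3333·(sin -1.8680 − sin -2.6180) = -5.1082
y' = -2.5 − 1.3333·(cos -1.8680 − cos -2.6180) = -3.2642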